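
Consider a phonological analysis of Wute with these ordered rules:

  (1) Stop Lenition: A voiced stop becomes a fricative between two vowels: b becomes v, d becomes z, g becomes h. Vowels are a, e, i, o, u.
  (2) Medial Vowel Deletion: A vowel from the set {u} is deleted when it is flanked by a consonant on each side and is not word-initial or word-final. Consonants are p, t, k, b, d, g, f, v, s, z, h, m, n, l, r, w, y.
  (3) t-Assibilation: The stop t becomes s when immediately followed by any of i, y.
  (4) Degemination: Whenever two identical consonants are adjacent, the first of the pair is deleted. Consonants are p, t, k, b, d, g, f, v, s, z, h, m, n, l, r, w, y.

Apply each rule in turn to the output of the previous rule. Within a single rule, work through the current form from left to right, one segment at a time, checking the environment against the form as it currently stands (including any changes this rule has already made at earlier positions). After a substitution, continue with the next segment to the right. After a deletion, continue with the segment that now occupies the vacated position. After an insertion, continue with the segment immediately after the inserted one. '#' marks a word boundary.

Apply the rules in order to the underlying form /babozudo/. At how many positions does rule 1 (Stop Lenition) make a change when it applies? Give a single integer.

(1) Stop Lenition: [babozudo] → [bavozuzo]
(2) Medial Vowel Deletion: [bavozuzo] → [bavozzo]
(3) t-Assibilation: no change — [bavozzo]
(4) Degemination: [bavozzo] → [bavozo]
Rule 1 changed 2 position(s).

2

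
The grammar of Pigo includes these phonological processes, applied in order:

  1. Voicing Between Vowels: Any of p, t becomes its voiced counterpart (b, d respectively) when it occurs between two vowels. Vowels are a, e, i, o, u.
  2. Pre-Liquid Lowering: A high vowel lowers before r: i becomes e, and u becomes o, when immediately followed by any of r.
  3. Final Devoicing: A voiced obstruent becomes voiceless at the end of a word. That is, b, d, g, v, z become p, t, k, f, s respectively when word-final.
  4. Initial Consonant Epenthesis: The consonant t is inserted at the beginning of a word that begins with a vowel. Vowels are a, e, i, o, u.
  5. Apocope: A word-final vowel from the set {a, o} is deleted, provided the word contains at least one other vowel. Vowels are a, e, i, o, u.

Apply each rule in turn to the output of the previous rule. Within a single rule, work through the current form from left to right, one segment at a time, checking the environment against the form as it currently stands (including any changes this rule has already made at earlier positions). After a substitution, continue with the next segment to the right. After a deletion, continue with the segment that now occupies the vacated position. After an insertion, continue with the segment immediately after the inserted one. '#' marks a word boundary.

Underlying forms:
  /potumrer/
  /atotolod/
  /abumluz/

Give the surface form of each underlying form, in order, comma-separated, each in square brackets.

[podumrer], [tadodolot], [tabumlus]

/potumrer/:
  1 Voicing Between Vowels: [potumrer] → [podumrer]
  2 Pre-Liquid Lowering: no change — [podumrer]
  3 Final Devoicing: no change — [podumrer]
  4 Initial Consonant Epenthesis: no change — [podumrer]
  5 Apocope: no change — [podumrer]
/atotolod/:
  1 Voicing Between Vowels: [atotolod] → [adodolod]
  2 Pre-Liquid Lowering: no change — [adodolod]
  3 Final Devoicing: [adodolod] → [adodolot]
  4 Initial Consonant Epenthesis: [adodolot] → [tadodolot]
  5 Apocope: no change — [tadodolot]
/abumluz/:
  1 Voicing Between Vowels: no change — [abumluz]
  2 Pre-Liquid Lowering: no change — [abumluz]
  3 Final Devoicing: [abumluz] → [abumlus]
  4 Initial Consonant Epenthesis: [abumlus] → [tabumlus]
  5 Apocope: no change — [tabumlus]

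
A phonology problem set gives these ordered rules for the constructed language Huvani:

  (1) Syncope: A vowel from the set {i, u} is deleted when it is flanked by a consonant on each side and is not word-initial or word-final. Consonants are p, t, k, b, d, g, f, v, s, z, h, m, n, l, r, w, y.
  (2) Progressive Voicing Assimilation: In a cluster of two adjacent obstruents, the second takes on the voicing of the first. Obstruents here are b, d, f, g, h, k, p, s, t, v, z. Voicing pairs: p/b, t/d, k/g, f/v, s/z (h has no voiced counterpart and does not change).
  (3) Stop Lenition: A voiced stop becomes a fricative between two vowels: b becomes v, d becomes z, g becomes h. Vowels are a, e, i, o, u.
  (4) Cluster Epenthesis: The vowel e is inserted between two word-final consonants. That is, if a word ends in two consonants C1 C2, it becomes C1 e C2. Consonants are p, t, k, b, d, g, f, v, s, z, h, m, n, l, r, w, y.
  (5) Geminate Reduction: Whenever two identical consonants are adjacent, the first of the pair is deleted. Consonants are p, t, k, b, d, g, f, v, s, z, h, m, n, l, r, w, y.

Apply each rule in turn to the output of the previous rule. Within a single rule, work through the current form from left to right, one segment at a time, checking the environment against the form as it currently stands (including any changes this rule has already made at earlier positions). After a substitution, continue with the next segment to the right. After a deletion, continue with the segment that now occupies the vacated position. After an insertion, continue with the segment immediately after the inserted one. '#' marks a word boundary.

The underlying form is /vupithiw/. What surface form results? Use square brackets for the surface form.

(1) Syncope: [vupithiw] → [vpthw]
(2) Progressive Voicing Assimilation: [vpthw] → [vbdhw]
(3) Stop Lenition: no change — [vbdhw]
(4) Cluster Epenthesis: [vbdhw] → [vbdhew]
(5) Geminate Reduction: no change — [vbdhew]

[vbdhew]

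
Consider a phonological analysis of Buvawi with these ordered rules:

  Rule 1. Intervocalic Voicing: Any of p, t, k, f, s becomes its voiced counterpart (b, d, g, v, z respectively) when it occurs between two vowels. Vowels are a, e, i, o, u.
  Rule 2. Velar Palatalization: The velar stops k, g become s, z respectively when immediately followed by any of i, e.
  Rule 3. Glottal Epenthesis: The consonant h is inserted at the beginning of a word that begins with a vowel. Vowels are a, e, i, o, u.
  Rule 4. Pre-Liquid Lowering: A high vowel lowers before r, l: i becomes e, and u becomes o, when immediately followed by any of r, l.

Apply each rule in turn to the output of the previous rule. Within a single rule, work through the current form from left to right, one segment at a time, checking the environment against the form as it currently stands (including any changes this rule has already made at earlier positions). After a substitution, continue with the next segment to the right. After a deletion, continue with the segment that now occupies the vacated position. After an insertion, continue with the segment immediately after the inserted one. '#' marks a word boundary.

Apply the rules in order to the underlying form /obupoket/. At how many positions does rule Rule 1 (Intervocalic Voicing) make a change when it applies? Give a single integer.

Rule 1 Intervocalic Voicing: [obupoket] → [obuboget]
Rule 2 Velar Palatalization: [obuboget] → [obubozet]
Rule 3 Glottal Epenthesis: [obubozet] → [hobubozet]
Rule 4 Pre-Liquid Lowering: no change — [hobubozet]
Rule Rule 1 changed 2 position(s).

2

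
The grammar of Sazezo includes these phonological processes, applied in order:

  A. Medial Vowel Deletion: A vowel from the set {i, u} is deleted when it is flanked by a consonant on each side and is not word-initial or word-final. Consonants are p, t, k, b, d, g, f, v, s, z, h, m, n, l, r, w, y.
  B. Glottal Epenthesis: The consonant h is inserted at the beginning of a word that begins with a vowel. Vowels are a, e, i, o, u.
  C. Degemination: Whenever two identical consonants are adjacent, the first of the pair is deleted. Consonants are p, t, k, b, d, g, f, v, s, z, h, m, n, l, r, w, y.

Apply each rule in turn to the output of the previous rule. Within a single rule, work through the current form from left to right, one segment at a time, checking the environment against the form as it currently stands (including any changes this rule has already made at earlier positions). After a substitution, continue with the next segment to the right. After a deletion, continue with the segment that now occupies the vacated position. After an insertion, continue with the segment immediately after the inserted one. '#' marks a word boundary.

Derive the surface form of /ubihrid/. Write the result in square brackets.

A Medial Vowel Deletion: [ubihrid] → [ubhrd]
B Glottal Epenthesis: [ubhrd] → [hubhrd]
C Degemination: no change — [hubhrd]

[hubhrd]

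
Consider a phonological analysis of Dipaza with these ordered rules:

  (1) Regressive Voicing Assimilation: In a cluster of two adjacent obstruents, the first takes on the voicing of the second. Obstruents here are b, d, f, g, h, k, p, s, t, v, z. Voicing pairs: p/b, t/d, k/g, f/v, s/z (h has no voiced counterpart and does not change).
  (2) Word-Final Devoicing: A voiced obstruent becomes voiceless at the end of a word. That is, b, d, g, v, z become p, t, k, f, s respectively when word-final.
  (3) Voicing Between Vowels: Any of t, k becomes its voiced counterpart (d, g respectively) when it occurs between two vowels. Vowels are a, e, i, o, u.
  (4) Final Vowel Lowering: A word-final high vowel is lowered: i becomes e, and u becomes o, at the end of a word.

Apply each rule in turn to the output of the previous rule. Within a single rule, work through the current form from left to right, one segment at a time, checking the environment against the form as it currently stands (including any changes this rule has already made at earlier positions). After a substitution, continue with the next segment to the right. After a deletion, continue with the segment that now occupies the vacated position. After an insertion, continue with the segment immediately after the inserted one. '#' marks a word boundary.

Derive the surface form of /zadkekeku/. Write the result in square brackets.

(1) Regressive Voicing Assimilation: [zadkekeku] → [zatkekeku]
(2) Word-Final Devoicing: no change — [zatkekeku]
(3) Voicing Between Vowels: [zatkekeku] → [zatkegegu]
(4) Final Vowel Lowering: [zatkegegu] → [zatkegego]

[zatkegego]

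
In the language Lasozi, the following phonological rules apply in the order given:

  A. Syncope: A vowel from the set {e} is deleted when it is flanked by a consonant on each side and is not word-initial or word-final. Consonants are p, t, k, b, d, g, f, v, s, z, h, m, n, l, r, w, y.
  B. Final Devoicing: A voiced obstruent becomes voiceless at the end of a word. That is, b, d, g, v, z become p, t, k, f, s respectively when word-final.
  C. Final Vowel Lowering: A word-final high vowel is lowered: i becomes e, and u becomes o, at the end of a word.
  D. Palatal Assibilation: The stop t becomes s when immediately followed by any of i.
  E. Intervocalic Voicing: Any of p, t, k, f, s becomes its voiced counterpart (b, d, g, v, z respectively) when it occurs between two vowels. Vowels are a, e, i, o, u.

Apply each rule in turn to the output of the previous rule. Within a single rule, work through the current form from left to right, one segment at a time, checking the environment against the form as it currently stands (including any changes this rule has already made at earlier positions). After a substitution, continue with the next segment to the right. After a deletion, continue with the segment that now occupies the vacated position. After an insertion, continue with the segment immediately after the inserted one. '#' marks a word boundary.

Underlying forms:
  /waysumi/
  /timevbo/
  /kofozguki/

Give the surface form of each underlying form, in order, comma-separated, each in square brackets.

[waysume], [simvbo], [kovozguge]

/waysumi/:
  A Syncope: no change — [waysumi]
  B Final Devoicing: no change — [waysumi]
  C Final Vowel Lowering: [waysumi] → [waysume]
  D Palatal Assibilation: no change — [waysume]
  E Intervocalic Voicing: no change — [waysume]
/timevbo/:
  A Syncope: [timevbo] → [timvbo]
  B Final Devoicing: no change — [timvbo]
  C Final Vowel Lowering: no change — [timvbo]
  D Palatal Assibilation: [timvbo] → [simvbo]
  E Intervocalic Voicing: no change — [simvbo]
/kofozguki/:
  A Syncope: no change — [kofozguki]
  B Final Devoicing: no change — [kofozguki]
  C Final Vowel Lowering: [kofozguki] → [kofozguke]
  D Palatal Assibilation: no change — [kofozguke]
  E Intervocalic Voicing: [kofozguke] → [kovozguge]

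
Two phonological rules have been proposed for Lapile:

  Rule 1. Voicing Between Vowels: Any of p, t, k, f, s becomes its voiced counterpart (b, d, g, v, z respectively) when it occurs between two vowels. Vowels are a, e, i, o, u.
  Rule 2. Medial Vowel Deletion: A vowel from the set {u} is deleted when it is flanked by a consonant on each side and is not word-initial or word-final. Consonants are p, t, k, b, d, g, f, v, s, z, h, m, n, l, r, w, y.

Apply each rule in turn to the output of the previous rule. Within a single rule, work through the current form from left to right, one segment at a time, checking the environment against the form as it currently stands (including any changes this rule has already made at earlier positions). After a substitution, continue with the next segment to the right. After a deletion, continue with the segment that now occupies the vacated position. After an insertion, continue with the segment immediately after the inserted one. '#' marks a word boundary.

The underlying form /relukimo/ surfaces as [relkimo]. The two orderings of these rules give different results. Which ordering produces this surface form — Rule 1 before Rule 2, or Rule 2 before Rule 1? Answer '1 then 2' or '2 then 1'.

2 then 1

Order 1 then 2:
  1 Voicing Between Vowels: [relukimo] → [relugimo]
  2 Medial Vowel Deletion: [relugimo] → [relgimo]
  result: [relgimo]
Order 2 then 1:
  2 Medial Vowel Deletion: [relukimo] → [relkimo]
  1 Voicing Between Vowels: no change — [relkimo]
  result: [relkimo]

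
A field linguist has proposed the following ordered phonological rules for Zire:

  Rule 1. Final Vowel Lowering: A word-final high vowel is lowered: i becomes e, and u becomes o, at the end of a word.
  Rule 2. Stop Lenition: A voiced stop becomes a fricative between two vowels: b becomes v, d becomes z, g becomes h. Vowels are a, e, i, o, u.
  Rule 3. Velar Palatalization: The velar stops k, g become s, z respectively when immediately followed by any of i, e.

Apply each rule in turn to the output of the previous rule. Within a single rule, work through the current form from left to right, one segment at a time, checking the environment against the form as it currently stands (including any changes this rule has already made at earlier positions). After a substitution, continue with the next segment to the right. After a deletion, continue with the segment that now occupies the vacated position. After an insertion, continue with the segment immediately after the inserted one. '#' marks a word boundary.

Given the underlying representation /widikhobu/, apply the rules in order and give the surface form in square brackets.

Rule 1 Final Vowel Lowering: [widikhobu] → [widikhobo]
Rule 2 Stop Lenition: [widikhobo] → [wizikhovo]
Rule 3 Velar Palatalization: no change — [wizikhovo]

[wizikhovo]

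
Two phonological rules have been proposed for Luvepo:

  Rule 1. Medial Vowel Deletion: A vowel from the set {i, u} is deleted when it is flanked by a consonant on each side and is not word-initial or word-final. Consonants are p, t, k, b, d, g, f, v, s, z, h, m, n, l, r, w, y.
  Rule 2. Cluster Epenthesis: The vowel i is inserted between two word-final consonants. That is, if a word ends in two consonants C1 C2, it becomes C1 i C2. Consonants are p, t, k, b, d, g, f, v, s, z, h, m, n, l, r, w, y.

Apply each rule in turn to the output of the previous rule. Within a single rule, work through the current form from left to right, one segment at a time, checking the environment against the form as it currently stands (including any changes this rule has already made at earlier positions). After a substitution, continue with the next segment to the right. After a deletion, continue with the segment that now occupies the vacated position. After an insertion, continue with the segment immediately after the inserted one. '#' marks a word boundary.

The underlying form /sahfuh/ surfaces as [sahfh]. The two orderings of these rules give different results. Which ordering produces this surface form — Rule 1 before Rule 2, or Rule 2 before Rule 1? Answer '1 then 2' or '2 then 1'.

2 then 1

Order 1 then 2:
  1 Medial Vowel Deletion: [sahfuh] → [sahfh]
  2 Cluster Epenthesis: [sahfh] → [sahfih]
  result: [sahfih]
Order 2 then 1:
  2 Cluster Epenthesis: no change — [sahfuh]
  1 Medial Vowel Deletion: [sahfuh] → [sahfh]
  result: [sahfh]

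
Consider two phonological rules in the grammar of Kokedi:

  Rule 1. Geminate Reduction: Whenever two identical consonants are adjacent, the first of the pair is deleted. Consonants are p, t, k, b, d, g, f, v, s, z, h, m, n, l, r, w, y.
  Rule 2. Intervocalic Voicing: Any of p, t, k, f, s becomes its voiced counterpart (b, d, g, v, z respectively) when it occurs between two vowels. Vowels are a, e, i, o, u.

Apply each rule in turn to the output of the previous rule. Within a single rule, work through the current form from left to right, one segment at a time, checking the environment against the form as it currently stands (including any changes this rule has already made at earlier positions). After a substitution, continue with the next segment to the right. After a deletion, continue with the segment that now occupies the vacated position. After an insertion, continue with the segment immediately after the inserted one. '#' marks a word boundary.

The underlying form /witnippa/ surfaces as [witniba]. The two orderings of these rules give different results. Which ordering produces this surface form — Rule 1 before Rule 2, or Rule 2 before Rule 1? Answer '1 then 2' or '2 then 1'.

1 then 2

Order 1 then 2:
  1 Geminate Reduction: [witnippa] → [witnipa]
  2 Intervocalic Voicing: [witnipa] → [witniba]
  result: [witniba]
Order 2 then 1:
  2 Intervocalic Voicing: no change — [witnippa]
  1 Geminate Reduction: [witnippa] → [witnipa]
  result: [witnipa]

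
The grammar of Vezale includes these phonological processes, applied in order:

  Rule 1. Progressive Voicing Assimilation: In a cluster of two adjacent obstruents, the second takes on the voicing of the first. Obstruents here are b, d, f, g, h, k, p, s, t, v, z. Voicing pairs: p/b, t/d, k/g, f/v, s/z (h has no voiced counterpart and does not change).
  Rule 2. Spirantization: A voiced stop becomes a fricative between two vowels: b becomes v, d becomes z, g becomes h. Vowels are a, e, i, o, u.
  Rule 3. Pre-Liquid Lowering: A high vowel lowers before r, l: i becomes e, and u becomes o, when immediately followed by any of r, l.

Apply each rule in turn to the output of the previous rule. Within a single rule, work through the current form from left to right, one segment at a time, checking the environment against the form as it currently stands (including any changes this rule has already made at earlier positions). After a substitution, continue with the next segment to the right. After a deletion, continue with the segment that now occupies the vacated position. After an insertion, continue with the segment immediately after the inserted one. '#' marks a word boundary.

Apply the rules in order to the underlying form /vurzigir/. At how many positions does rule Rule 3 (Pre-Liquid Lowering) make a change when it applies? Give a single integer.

2

Rule 1 Progressive Voicing Assimilation: no change — [vurzigir]
Rule 2 Spirantization: [vurzigir] → [vurzihir]
Rule 3 Pre-Liquid Lowering: [vurzihir] → [vorziher]
Rule Rule 3 changed 2 position(s).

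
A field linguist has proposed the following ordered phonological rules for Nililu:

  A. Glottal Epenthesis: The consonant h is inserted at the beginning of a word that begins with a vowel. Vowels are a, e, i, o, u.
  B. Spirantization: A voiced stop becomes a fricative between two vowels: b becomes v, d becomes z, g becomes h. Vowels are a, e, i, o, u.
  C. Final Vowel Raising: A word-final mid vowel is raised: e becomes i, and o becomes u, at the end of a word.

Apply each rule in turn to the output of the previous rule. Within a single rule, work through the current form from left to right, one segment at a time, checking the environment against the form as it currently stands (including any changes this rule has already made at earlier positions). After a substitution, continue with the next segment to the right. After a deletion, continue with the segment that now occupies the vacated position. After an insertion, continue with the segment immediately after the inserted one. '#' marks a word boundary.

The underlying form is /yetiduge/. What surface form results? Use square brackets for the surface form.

A Glottal Epenthesis: no change — [yetiduge]
B Spirantization: [yetiduge] → [yetizuhe]
C Final Vowel Raising: [yetizuhe] → [yetizuhi]

[yetizuhi]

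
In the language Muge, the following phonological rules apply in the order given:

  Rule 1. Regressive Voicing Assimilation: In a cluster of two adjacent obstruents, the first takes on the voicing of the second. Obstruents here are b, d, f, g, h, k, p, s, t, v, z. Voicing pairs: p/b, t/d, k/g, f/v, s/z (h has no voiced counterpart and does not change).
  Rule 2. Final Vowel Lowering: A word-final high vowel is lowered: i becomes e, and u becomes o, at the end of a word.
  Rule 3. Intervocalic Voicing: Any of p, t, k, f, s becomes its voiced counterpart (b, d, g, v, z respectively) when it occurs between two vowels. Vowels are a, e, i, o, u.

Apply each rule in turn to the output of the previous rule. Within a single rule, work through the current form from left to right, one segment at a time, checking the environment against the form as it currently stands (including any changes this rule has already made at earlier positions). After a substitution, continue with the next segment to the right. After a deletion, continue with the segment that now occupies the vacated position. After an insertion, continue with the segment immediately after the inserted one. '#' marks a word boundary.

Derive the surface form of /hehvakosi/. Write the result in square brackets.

[hehvagoze]

Rule 1 Regressive Voicing Assimilation: no change — [hehvakosi]
Rule 2 Final Vowel Lowering: [hehvakosi] → [hehvakose]
Rule 3 Intervocalic Voicing: [hehvakose] → [hehvagoze]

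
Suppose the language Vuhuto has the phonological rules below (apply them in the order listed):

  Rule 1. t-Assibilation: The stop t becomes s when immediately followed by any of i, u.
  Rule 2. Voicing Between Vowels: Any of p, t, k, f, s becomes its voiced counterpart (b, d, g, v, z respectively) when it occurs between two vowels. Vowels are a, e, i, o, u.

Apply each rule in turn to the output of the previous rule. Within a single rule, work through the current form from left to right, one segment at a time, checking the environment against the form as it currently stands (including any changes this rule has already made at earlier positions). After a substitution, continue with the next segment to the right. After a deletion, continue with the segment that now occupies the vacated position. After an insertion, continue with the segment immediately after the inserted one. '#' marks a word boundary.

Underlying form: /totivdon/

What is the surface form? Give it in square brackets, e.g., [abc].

Rule 1 t-Assibilation: [totivdon] → [tosivdon]
Rule 2 Voicing Between Vowels: [tosivdon] → [tozivdon]

[tozivdon]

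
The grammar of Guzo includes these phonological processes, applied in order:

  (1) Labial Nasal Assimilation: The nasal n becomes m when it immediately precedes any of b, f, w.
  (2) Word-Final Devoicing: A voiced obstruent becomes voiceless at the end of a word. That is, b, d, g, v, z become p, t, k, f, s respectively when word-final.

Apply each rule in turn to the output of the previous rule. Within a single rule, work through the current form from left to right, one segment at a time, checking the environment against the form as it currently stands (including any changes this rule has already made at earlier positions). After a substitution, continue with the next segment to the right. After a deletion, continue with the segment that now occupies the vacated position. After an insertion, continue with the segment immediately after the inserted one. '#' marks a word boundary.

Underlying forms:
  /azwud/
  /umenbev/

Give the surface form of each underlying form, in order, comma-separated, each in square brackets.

[azwut], [umembef]

/azwud/:
  (1) Labial Nasal Assimilation: no change — [azwud]
  (2) Word-Final Devoicing: [azwud] → [azwut]
/umenbev/:
  (1) Labial Nasal Assimilation: [umenbev] → [umembev]
  (2) Word-Final Devoicing: [umembev] → [umembef]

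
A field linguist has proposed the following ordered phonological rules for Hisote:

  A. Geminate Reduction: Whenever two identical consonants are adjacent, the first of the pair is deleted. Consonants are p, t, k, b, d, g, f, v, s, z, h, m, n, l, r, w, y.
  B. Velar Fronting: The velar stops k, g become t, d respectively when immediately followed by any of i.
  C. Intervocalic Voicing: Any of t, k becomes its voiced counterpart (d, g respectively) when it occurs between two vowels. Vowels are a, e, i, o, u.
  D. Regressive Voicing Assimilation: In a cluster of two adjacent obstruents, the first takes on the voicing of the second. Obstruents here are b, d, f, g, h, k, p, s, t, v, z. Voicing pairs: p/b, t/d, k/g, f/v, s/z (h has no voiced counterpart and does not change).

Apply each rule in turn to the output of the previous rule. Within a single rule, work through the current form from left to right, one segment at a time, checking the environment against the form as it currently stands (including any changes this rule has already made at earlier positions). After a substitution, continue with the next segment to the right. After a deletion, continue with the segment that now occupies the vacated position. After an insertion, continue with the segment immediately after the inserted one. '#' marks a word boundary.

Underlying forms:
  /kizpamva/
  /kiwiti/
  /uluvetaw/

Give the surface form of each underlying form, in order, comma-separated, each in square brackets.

[tispamva], [tiwidi], [uluvedaw]

/kizpamva/:
  A Geminate Reduction: no change — [kizpamva]
  B Velar Fronting: [kizpamva] → [tizpamva]
  C Intervocalic Voicing: no change — [tizpamva]
  D Regressive Voicing Assimilation: [tizpamva] → [tispamva]
/kiwiti/:
  A Geminate Reduction: no change — [kiwiti]
  B Velar Fronting: [kiwiti] → [tiwiti]
  C Intervocalic Voicing: [tiwiti] → [tiwidi]
  D Regressive Voicing Assimilation: no change — [tiwidi]
/uluvetaw/:
  A Geminate Reduction: no change — [uluvetaw]
  B Velar Fronting: no change — [uluvetaw]
  C Intervocalic Voicing: [uluvetaw] → [uluvedaw]
  D Regressive Voicing Assimilation: no change — [uluvedaw]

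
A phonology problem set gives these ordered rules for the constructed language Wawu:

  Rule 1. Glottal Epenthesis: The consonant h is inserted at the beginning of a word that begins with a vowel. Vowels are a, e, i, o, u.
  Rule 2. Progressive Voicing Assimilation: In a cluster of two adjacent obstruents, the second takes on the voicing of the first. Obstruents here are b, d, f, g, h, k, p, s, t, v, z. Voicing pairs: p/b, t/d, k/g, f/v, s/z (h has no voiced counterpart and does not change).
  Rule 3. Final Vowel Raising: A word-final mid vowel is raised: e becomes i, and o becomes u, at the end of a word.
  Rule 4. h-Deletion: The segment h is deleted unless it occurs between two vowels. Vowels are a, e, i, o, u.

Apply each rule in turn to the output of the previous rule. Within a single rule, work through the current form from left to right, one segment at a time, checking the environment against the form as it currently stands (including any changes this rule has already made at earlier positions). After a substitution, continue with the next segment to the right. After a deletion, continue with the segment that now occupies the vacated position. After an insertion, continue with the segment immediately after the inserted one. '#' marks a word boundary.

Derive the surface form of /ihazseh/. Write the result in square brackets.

Rule 1 Glottal Epenthesis: [ihazseh] → [hihazseh]
Rule 2 Progressive Voicing Assimilation: [hihazseh] → [hihazzeh]
Rule 3 Final Vowel Raising: no change — [hihazzeh]
Rule 4 h-Deletion: [hihazzeh] → [ihazze]

[ihazze]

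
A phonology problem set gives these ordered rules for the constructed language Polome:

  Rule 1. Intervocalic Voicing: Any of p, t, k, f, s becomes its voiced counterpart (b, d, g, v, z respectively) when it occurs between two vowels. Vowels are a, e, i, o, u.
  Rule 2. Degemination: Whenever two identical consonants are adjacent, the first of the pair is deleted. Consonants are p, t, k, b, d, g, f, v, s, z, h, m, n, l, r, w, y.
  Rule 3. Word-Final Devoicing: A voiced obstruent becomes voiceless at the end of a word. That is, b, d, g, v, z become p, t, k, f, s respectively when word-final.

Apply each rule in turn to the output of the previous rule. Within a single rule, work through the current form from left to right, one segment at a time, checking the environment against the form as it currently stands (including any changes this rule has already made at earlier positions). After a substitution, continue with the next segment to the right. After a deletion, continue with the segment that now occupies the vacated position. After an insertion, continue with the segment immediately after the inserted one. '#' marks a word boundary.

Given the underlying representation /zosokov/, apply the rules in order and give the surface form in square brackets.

[zozogof]

Rule 1 Intervocalic Voicing: [zosokov] → [zozogov]
Rule 2 Degemination: no change — [zozogov]
Rule 3 Word-Final Devoicing: [zozogov] → [zozogof]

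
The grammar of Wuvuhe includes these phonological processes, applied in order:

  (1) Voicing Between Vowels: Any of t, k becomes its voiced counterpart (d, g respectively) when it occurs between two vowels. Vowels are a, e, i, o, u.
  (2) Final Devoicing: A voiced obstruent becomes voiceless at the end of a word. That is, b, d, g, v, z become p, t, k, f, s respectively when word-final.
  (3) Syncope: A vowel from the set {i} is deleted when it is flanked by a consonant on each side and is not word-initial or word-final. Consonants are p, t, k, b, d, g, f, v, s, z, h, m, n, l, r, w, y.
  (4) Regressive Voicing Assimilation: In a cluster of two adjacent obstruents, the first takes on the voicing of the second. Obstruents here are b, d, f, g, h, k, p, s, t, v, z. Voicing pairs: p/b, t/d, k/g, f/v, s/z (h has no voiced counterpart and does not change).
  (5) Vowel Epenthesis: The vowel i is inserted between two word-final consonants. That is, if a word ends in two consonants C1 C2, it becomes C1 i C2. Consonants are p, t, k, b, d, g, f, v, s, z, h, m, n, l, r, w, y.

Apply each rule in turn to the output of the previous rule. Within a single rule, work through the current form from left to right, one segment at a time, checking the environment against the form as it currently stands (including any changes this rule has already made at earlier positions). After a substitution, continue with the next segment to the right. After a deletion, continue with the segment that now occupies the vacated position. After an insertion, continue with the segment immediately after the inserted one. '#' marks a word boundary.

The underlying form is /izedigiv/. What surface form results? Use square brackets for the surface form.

(1) Voicing Between Vowels: no change — [izedigiv]
(2) Final Devoicing: [izedigiv] → [izedigif]
(3) Syncope: [izedigif] → [izedgf]
(4) Regressive Voicing Assimilation: [izedgf] → [izedkf]
(5) Vowel Epenthesis: [izedkf] → [izedkif]

[izedkif]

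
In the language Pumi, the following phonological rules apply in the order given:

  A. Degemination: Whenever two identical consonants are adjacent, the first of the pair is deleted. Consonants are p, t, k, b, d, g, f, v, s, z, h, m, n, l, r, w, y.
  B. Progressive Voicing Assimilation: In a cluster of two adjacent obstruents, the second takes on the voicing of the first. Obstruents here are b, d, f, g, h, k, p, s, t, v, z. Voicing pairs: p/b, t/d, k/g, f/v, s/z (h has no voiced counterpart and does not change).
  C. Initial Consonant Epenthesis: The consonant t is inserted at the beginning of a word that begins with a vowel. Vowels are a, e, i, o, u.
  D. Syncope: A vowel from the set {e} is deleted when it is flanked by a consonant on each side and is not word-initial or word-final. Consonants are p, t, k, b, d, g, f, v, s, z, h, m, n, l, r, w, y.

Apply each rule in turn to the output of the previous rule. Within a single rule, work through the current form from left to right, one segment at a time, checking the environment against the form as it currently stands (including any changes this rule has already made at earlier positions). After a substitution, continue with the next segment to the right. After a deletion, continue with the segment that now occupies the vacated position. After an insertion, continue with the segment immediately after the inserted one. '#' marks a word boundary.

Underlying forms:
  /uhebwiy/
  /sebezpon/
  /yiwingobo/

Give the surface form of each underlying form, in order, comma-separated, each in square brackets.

/uhebwiy/:
  A Degemination: no change — [uhebwiy]
  B Progressive Voicing Assimilation: no change — [uhebwiy]
  C Initial Consonant Epenthesis: [uhebwiy] → [tuhebwiy]
  D Syncope: [tuhebwiy] → [tuhbwiy]
/sebezpon/:
  A Degemination: no change — [sebezpon]
  B Progressive Voicing Assimilation: [sebezpon] → [sebezbon]
  C Initial Consonant Epenthesis: no change — [sebezbon]
  D Syncope: [sebezbon] → [sbzbon]
/yiwingobo/:
  A Degemination: no change — [yiwingobo]
  B Progressive Voicing Assimilation: no change — [yiwingobo]
  C Initial Consonant Epenthesis: no change — [yiwingobo]
  D Syncope: no change — [yiwingobo]

[tuhbwiy], [sbzbon], [yiwingobo]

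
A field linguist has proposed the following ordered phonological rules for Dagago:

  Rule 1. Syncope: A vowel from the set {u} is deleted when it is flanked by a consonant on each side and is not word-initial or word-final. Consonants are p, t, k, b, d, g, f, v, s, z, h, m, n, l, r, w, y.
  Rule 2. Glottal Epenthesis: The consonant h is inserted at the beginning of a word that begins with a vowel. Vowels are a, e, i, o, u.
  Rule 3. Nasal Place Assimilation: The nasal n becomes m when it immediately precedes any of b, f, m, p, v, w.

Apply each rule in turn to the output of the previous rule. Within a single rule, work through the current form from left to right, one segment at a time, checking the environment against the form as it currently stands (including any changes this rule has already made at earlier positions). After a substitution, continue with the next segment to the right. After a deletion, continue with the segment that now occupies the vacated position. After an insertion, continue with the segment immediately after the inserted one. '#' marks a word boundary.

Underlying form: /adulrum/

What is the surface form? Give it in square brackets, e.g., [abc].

[hadlrm]

Rule 1 Syncope: [adulrum] → [adlrm]
Rule 2 Glottal Epenthesis: [adlrm] → [hadlrm]
Rule 3 Nasal Place Assimilation: no change — [hadlrm]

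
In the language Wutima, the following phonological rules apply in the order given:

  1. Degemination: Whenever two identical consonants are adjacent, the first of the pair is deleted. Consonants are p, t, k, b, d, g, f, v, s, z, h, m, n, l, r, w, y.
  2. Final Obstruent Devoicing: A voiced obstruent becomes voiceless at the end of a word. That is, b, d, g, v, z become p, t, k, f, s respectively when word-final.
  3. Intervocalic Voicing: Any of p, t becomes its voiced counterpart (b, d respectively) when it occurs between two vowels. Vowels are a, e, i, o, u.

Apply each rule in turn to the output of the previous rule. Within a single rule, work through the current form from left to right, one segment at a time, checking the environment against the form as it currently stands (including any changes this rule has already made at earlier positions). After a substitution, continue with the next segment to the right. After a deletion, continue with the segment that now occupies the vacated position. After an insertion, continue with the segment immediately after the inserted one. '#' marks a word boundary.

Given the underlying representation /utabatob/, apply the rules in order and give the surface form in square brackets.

1 Degemination: no change — [utabatob]
2 Final Obstruent Devoicing: [utabatob] → [utabatop]
3 Intervocalic Voicing: [utabatop] → [udabadop]

[udabadop]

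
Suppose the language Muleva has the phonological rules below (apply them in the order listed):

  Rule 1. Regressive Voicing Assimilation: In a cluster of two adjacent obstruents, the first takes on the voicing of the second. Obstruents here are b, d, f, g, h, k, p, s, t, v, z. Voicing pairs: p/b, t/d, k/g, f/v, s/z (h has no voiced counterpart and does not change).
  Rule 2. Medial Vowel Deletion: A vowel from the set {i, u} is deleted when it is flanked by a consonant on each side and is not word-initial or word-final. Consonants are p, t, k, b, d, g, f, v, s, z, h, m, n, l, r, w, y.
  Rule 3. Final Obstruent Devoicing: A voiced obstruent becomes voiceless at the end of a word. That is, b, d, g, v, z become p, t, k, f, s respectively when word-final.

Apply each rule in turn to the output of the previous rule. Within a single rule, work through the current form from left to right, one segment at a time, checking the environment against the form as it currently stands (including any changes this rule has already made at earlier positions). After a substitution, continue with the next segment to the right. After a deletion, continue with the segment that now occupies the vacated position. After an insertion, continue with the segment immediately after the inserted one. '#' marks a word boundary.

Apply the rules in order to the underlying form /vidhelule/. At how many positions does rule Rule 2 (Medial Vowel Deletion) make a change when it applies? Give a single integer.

2

Rule 1 Regressive Voicing Assimilation: [vidhelule] → [vithelule]
Rule 2 Medial Vowel Deletion: [vithelule] → [vthelle]
Rule 3 Final Obstruent Devoicing: no change — [vthelle]
Rule Rule 2 changed 2 position(s).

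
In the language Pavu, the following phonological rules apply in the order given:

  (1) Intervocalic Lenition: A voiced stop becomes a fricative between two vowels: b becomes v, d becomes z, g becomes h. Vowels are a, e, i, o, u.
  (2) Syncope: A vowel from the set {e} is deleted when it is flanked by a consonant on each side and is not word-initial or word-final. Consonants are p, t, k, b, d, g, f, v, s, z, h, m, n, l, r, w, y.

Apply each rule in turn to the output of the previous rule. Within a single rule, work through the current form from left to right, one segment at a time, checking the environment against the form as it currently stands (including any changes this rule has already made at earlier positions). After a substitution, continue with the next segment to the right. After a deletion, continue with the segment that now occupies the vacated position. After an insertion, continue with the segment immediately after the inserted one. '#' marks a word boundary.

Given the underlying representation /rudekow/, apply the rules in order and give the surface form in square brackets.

(1) Intervocalic Lenition: [rudekow] → [ruzekow]
(2) Syncope: [ruzekow] → [ruzkow]

[ruzkow]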